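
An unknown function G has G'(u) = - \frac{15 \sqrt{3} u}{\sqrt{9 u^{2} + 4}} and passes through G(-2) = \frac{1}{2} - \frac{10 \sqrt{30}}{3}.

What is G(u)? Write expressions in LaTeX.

G(u) = \frac{1}{2} - 5 \sqrt{3 u^{2} + \frac{4}{3}}

The substitution w = 3 u^{2} + \frac{4}{3} works: G'(u) is exactly (dG/dw)*(dw/du) for that inner function.
A general antiderivative is - 5 \sqrt{3 u^{2} + \frac{4}{3}} + C.
The condition gives C = \frac{1}{2} - \frac{10 \sqrt{30}}{3} - (- \frac{10 \sqrt{30}}{3}) = \frac{1}{2}.
So G(u) = \frac{1}{2} - 5 \sqrt{3 u^{2} + \frac{4}{3}}.
Check: d/du[\frac{1}{2} - 5 \sqrt{3 u^{2} + \frac{4}{3}}] = - \frac{15 \sqrt{3} u}{\sqrt{9 u^{2} + 4}} = G'(u).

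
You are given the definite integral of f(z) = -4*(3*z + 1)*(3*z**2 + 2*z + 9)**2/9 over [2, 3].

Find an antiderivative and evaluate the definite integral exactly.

f matches the chain-rule pattern g'(h)*h' with inner function h(z) = -z**2 - 2*z/3 - 3; substituting u = h(z) collapses the integral.
F(z) = -2*(3*z**2 + 2*z + 9)**3/27 is an antiderivative of f.
Check: d/dz[-2*(3*z**2 + 2*z + 9)**3/27] = -12*z**5 - 20*z**4 - 248*z**3/3 - 664*z**2/9 - 124*z - 36, which equals f(z).
F(3) = -5488; F(2) = -31250/27.
Integral = F(3) - F(2) = -116926/27.

Antiderivative: F(z) = -2*(3*z**2 + 2*z + 9)**3/27; value = -116926/27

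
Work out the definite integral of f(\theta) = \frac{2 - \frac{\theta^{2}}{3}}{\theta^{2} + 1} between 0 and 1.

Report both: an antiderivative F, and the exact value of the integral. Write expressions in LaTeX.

Antiderivative: F(\theta) = \frac{- \theta + 7 \operatorname{atan}{\left(\theta \right)}}{3}; value = - \frac{1}{3} + \frac{7 \pi}{12}

For F(\theta) to be correct the identity F'(\theta) - f(\theta) = 0 must hold.
F(\theta) = \frac{- \theta + 7 \operatorname{atan}{\left(\theta \right)}}{3} is an antiderivative of f.
Check: d/d\theta[\frac{- \theta + 7 \operatorname{atan}{\left(\theta \right)}}{3}] = \frac{6 - \theta^{2}}{3 \theta^{2} + 3}, which equals f(\theta).
F(1) = - \frac{1}{3} + \frac{7 \pi}{12}; F(0) = 0.
Integral = F(1) - F(0) = - \frac{1}{3} + \frac{7 \pi}{12}.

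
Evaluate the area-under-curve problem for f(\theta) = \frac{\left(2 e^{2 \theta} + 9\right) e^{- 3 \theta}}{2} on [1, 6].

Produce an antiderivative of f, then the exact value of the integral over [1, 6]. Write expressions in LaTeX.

Antiderivative: F(\theta) = - e^{- \theta} - \frac{3 e^{- 3 \theta}}{2}; value = - \frac{1}{e^{6}} - \frac{3}{2 e^{18}} + \frac{3}{2 e^{3}} + e^{-1}

For F(\theta) to be correct the identity F'(\theta) - f(\theta) = 0 must hold.
F(\theta) = - e^{- \theta} - \frac{3 e^{- 3 \theta}}{2} is an antiderivative of f.
Check: d/d\theta[- e^{- \theta} - \frac{3 e^{- 3 \theta}}{2}] = \frac{\left(2 e^{2 \theta} + 9\right) e^{- 3 \theta}}{2} = f(\theta).
F(6) = - \frac{1}{e^{6}} - \frac{3}{2 e^{18}}; F(1) = - \frac{1}{e} - \frac{3}{2 e^{3}}.
Integral = F(6) - F(1) = - \frac{1}{e^{6}} - \frac{3}{2 e^{18}} + \frac{3}{2 e^{3}} + e^{-1}.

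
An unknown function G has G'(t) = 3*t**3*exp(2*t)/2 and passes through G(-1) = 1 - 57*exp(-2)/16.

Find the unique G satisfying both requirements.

G(t) = (12*t**3*exp(2*t) - 18*t**2*exp(2*t) + 18*t*exp(2*t) - 9*exp(2*t) + 16)/16

Recognize the product-rule pattern: G'(t) = u'v + uv' with u = 3*t**3/4 - 9*t**2/8 + 9*t/8 - 9/16, v = exp(2*t), so integration by parts undoes it.
A general antiderivative is (12*t**3 - 18*t**2 + 18*t - 9)*exp(2*t)/16 + C.
The condition gives C = 1 - 57*exp(-2)/16 - (-57*exp(-2)/16) = 1.
So G(t) = (12*t**3*exp(2*t) - 18*t**2*exp(2*t) + 18*t*exp(2*t) - 9*exp(2*t) + 16)/16.
Check: d/dt[(12*t**3*exp(2*t) - 18*t**2*exp(2*t) + 18*t*exp(2*t) - 9*exp(2*t) + 16)/16] = 3*t**3*exp(2*t)/2 = G'(t).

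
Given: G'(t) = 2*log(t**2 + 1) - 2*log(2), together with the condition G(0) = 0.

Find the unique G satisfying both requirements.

G(t) = 2*t*log(t**2/2 + 1/2) - 4*t + 4*atan(t)

Recover the given G'(t) by differentiating a candidate G(t); any mismatch rules it out.
A general antiderivative is 2*t*log(t**2/2 + 1/2) - 4*t + 4*atan(t) + C.
The condition gives C = 0 - (0) = 0.
So G(t) = 2*t*log(t**2/2 + 1/2) - 4*t + 4*atan(t).
Check: d/dt[2*t*log(t**2/2 + 1/2) - 4*t + 4*atan(t)] = 2*log(t**2 + 1) - 2*log(2) = G'(t).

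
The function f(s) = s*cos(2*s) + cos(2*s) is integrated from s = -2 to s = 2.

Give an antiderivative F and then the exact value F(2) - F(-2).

Antiderivative: F(s) = s*sin(2*s)/2 + sin(2*s)/2 + cos(2*s)/4; value = sin(4)

Integrate term by term and add the pieces.
F(s) = s*sin(2*s)/2 + sin(2*s)/2 + cos(2*s)/4 is an antiderivative of f.
Check: d/ds[s*sin(2*s)/2 + sin(2*s)/2 + cos(2*s)/4] = s*cos(2*s) + cos(2*s) = f(s).
F(2) = 3*sin(4)/2 + cos(4)/4; F(-2) = sin(4)/2 + cos(4)/4.
Integral = F(2) - F(-2) = sin(4).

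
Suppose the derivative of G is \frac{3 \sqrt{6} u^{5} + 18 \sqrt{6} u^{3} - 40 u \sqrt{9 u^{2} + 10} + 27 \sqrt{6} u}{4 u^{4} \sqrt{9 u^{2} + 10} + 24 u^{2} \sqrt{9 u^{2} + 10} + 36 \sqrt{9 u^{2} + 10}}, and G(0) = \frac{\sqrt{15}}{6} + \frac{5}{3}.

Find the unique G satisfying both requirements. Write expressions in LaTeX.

Differentiate the proposed G(u) back; it has to land on the given G'(u).
A general antiderivative is \frac{\sqrt{\frac{3 u^{2}}{2} + \frac{5}{3}}}{2} + \frac{5}{u^{2} + 3} + C.
The condition gives C = \frac{\sqrt{15}}{6} + \frac{5}{3} - (\frac{\sqrt{15}}{6} + \frac{5}{3}) = 0.
So G(u) = \frac{\sqrt{6} u^{2} \sqrt{9 u^{2} + 10} + 3 \sqrt{6} \sqrt{9 u^{2} + 10} + 60}{12 u^{2} + 36}.
Check: d/du[\frac{\sqrt{6} u^{2} \sqrt{9 u^{2} + 10} + 3 \sqrt{6} \sqrt{9 u^{2} + 10} + 60}{12 u^{2} + 36}] = \frac{3 \sqrt{6} u^{5} + 18 \sqrt{6} u^{3} - 40 u \sqrt{9 u^{2} + 10} + 27 \sqrt{6} u}{4 u^{4} \sqrt{9 u^{2} + 10} + 24 u^{2} \sqrt{9 u^{2} + 10} + 36 \sqrt{9 u^{2} + 10}} = G'(u).

G(u) = \frac{\sqrt{6} u^{2} \sqrt{9 u^{2} + 10} + 3 \sqrt{6} \sqrt{9 u^{2} + 10} + 60}{12 u^{2} + 36}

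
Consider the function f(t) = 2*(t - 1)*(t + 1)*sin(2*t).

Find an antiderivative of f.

A first test for any F(t): its t-derivative must equal f(t) identically.
Check: d/dt[-t**2*cos(2*t) + t*sin(2*t) + 3*cos(2*t)/2] = 2*t**2*sin(2*t) - 2*sin(2*t), which equals f(t).

An antiderivative is F(t) = -t**2*cos(2*t) + t*sin(2*t) + 3*cos(2*t)/2.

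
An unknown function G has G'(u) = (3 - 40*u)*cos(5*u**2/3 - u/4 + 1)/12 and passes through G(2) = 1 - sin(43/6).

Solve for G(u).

G(u) = 1 - sin(5*u**2/3 - u/4 + 1)

The substitution w = 5*u**2/3 - u/4 + 1 works: G'(u) is exactly (dG/dw)*(dw/du) for that inner function.
A general antiderivative is -sin(5*u**2/3 - u/4 + 1) + C.
The condition gives C = 1 - sin(43/6) - (-sin(43/6)) = 1.
So G(u) = 1 - sin(5*u**2/3 - u/4 + 1).
Check: d/du[1 - sin(5*u**2/3 - u/4 + 1)] = -10*u*cos(5*u**2/3 - u/4 + 1)/3 + cos(5*u**2/3 - u/4 + 1)/4, which equals G'(u).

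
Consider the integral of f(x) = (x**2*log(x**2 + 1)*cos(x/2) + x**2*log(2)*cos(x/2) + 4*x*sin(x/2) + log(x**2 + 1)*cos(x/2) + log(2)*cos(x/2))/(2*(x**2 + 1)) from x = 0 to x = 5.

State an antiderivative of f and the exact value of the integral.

Antiderivative: F(x) = log(2*x**2 + 2)*sin(x/2); value = log(52)*sin(5/2)

f has the shape u'v + uv' for u = log(2*x**2 + 2) and v = sin(x/2) — it is the derivative of the product u*v.
F(x) = log(2*x**2 + 2)*sin(x/2) is an antiderivative of f.
Check: d/dx[log(2*x**2 + 2)*sin(x/2)] = (x**2*log(x**2 + 1)*cos(x/2) + x**2*log(2)*cos(x/2) + 4*x*sin(x/2) + log(x**2 + 1)*cos(x/2) + log(2)*cos(x/2))/(2*x**2 + 2), which equals f(x).
F(5) = log(52)*sin(5/2); F(0) = 0.
Integral = F(5) - F(0) = log(52)*sin(5/2).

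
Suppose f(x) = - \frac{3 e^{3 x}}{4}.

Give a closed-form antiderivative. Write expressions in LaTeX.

An antiderivative is F(x) = - \frac{e^{3 x}}{4}.

For F(x) to be correct the identity F'(x) - f(x) = 0 must hold.
Check: d/dx[- \frac{e^{3 x}}{4}] = - \frac{3 e^{3 x}}{4} = f(x).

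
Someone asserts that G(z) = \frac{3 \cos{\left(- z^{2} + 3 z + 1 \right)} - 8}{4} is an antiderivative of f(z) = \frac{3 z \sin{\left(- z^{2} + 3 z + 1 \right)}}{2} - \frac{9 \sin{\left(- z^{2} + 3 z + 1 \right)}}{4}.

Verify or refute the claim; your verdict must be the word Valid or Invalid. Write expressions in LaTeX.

Valid - differentiating G returns exactly f.

d/dz[G] = \frac{3 z \sin{\left(- z^{2} + 3 z + 1 \right)}}{2} - \frac{9 \sin{\left(- z^{2} + 3 z + 1 \right)}}{4}
This equals f(z) exactly, so the claim holds.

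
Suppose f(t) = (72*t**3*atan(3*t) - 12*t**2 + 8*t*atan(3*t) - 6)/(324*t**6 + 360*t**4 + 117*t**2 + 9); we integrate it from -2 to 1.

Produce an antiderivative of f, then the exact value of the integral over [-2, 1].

Antiderivative: F(t) = -atan(3*t)/(9*t**2 + 9/2); value = -2*atan(3)/27 - 2*atan(6)/81

f has the shape u'v + uv' for u = -1/(3*(3*t**2 + 3/2)) and v = atan(3*t) — it is the derivative of the product u*v.
F(t) = -atan(3*t)/(9*t**2 + 9/2) is an antiderivative of f.
Check: d/dt[-atan(3*t)/(9*t**2 + 9/2)] = (72*t**3*atan(3*t) - 12*t**2 + 8*t*atan(3*t) - 6)/(324*t**6 + 360*t**4 + 117*t**2 + 9) = f(t).
F(1) = -2*atan(3)/27; F(-2) = 2*atan(6)/81.
Integral = F(1) - F(-2) = -2*atan(3)/27 - 2*atan(6)/81.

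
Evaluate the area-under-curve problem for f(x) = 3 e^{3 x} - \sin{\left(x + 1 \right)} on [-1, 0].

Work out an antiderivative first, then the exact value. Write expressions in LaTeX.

Integrate term by term and add the pieces.
F(x) = e^{3 x} + \cos{\left(x + 1 \right)} is an antiderivative of f.
Check: d/dx[e^{3 x} + \cos{\left(x + 1 \right)}] = 3 e^{3 x} - \sin{\left(x + 1 \right)} = f(x).
F(0) = \cos{\left(1 \right)} + 1; F(-1) = e^{-3} + 1.
Integral = F(0) - F(-1) = - \frac{1}{e^{3}} + \cos{\left(1 \right)}.

Antiderivative: F(x) = e^{3 x} + \cos{\left(x + 1 \right)}; value = - \frac{1}{e^{3}} + \cos{\left(1 \right)}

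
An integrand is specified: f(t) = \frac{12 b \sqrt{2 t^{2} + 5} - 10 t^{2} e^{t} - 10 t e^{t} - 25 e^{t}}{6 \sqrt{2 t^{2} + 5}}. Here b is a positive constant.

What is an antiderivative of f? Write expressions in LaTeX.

An antiderivative is F(t) = \frac{12 b t - 5 \sqrt{2 t^{2} + 5} e^{t}}{6}.

Any candidate F(t) must reproduce f(t) exactly when differentiated.
Check: d/dt[\frac{12 b t - 5 \sqrt{2 t^{2} + 5} e^{t}}{6}] = \frac{12 b \sqrt{2 t^{2} + 5} - 10 t^{2} e^{t} - 10 t e^{t} - 25 e^{t}}{6 \sqrt{2 t^{2} + 5}} = f(t).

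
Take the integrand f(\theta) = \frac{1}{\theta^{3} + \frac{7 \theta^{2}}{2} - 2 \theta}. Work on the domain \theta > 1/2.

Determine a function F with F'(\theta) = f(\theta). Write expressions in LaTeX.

The denominator factors as \theta \left(\theta + 4\right) \left(2 \theta - 1\right); partial fractions split f into directly integrable pieces: \frac{8}{9 \left(2 \theta - 1\right)} + \frac{1}{18 \left(\theta + 4\right)} - \frac{1}{2 \theta}.
Check: d/d\theta[\frac{- 9 \log{\left(\theta \right)} + 8 \log{\left(\theta - \frac{1}{2} \right)} + \log{\left(\theta + 4 \right)}}{18}] = \frac{2}{2 \theta^{3} + 7 \theta^{2} - 4 \theta}, which equals f(\theta).

An antiderivative is F(\theta) = \frac{- 9 \log{\left(\theta \right)} + 8 \log{\left(\theta - \frac{1}{2} \right)} + \log{\left(\theta + 4 \right)}}{18}.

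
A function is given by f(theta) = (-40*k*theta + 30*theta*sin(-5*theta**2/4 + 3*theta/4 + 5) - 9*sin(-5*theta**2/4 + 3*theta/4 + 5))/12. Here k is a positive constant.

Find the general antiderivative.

For F(theta) to be correct the identity F'(theta) - f(theta) = 0 must hold.
Check: d/dtheta[-5*k*theta**2/3 + cos(-5*theta**2/4 + 3*theta/4 + 5)] = -10*k*theta/3 + 5*theta*sin(-5*theta**2/4 + 3*theta/4 + 5)/2 - 3*sin(-5*theta**2/4 + 3*theta/4 + 5)/4, which equals f(theta).

F(theta) = -5*k*theta**2/3 + cos(-5*theta**2/4 + 3*theta/4 + 5) + C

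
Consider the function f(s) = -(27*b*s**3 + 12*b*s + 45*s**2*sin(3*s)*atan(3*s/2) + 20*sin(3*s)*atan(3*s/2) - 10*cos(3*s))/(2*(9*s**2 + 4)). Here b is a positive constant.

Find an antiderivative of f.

A candidate is checked by its d/ds: the result must match f(s).
Check: d/ds[-(9*b*s**2 - 10*cos(3*s)*atan(3*s/2))/12] = (-27*b*s**3 - 12*b*s - 45*s**2*sin(3*s)*atan(3*s/2) - 20*sin(3*s)*atan(3*s/2) + 10*cos(3*s))/(18*s**2 + 8), which equals f(s).

An antiderivative is F(s) = -(9*b*s**2 - 10*cos(3*s)*atan(3*s/2))/12.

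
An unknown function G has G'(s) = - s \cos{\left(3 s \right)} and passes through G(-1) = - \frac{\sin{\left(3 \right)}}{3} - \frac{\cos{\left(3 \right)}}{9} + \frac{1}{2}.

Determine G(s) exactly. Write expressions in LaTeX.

G(s) = - \frac{6 s \sin{\left(3 s \right)} + 2 \cos{\left(3 s \right)} - 9}{18}

A candidate passes only if d/ds[G] lands on the given G'(s) exactly.
A general antiderivative is - \frac{s \sin{\left(3 s \right)}}{3} - \frac{\cos{\left(3 s \right)}}{9} + C.
The condition gives C = - \frac{\sin{\left(3 \right)}}{3} - \frac{\cos{\left(3 \right)}}{9} + \frac{1}{2} - (- \frac{\sin{\left(3 \right)}}{3} - \frac{\cos{\left(3 \right)}}{9}) = \frac{1}{2}.
So G(s) = - \frac{6 s \sin{\left(3 s \right)} + 2 \cos{\left(3 s \right)} - 9}{18}.
Check: d/ds[- \frac{6 s \sin{\left(3 s \right)} + 2 \cos{\left(3 s \right)} - 9}{18}] = - s \cos{\left(3 s \right)} = G'(s).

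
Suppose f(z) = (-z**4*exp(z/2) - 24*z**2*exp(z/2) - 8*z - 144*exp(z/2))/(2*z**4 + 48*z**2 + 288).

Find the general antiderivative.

F(z) = -exp(z/2) + 1/(z**2/2 + 6) + C

Check any antiderivative F(z) by computing F'(z) and comparing it with f(z).
Check: d/dz[-exp(z/2) + 1/(z**2/2 + 6)] = (-z**4*exp(z/2) - 24*z**2*exp(z/2) - 8*z - 144*exp(z/2))/(2*z**4 + 48*z**2 + 288) = f(z).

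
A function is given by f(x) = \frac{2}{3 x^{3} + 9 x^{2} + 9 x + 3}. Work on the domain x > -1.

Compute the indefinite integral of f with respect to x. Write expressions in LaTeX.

F(x) = - \frac{4}{12 x^{2} + 24 x + 12} + C

A first test for any F(x): its x-derivative must equal f(x) identically.
Check: d/dx[- \frac{4}{12 x^{2} + 24 x + 12}] = \frac{2}{3 x^{3} + 9 x^{2} + 9 x + 3} = f(x).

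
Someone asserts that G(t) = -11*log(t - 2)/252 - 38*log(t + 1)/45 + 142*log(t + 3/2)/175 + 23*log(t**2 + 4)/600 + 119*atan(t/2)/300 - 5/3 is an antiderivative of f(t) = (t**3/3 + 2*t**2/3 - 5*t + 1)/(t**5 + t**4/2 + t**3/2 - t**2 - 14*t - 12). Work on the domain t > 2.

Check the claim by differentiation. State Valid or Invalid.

d/dt[G] = (2*t**3 + 4*t**2 - 30*t + 6)/(6*t**5 + 3*t**4 + 3*t**3 - 6*t**2 - 84*t - 72)
This equals f(t) exactly, so the claim holds.

Valid - the claim checks out under differentiation.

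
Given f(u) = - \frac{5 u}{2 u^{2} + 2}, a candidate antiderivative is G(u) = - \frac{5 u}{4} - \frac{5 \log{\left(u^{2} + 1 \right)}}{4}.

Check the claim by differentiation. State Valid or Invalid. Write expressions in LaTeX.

d/du[G] = \frac{- 5 u^{2} - 10 u - 5}{4 u^{2} + 4}
d/du[G] - f(u) = - \frac{5}{4} != 0.

Invalid: d/du[G] - f = - \frac{5}{4}, which is not 0.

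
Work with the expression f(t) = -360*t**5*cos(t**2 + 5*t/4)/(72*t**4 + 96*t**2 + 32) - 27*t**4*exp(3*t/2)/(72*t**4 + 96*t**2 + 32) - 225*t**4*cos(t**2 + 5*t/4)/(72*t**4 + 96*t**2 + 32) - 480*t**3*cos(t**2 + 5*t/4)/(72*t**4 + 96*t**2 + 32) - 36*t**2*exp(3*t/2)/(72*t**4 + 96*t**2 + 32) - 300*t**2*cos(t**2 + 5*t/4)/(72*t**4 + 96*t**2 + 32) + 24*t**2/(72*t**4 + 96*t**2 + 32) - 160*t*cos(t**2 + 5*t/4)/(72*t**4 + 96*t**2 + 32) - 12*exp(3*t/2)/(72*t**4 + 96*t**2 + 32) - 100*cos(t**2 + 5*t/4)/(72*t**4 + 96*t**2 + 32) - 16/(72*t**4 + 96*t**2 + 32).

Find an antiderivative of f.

Integrate term by term and add the pieces.
Check: d/dt[-t/(3*t**2 + 2) - exp(3*t/2)/4 - 5*sin(t**2 + 5*t/4)/2] = (-360*t**5*cos(t**2 + 5*t/4) - 27*t**4*exp(3*t/2) - 225*t**4*cos(t**2 + 5*t/4) - 480*t**3*cos(t**2 + 5*t/4) - 36*t**2*exp(3*t/2) - 300*t**2*cos(t**2 + 5*t/4) + 24*t**2 - 160*t*cos(t**2 + 5*t/4) - 12*exp(3*t/2) - 100*cos(t**2 + 5*t/4) - 16)/(72*t**4 + 96*t**2 + 32), which equals f(t).

An antiderivative is F(t) = -t/(3*t**2 + 2) - exp(3*t/2)/4 - 5*sin(t**2 + 5*t/4)/2.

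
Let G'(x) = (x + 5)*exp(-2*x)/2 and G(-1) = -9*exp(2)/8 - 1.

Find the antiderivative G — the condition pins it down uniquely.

G'(x) has the shape u'v + uv' for u = -x/4 - 11/8 and v = exp(-2*x) — it is the derivative of the product u*v.
A general antiderivative is (-2*x - 11)*exp(-2*x)/8 + C.
The condition gives C = -9*exp(2)/8 - 1 - (-9*exp(2)/8) = -1.
So G(x) = -(2*x + 8*exp(2*x) + 11)*exp(-2*x)/8.
Check: d/dx[-(2*x + 8*exp(2*x) + 11)*exp(-2*x)/8] = (x + 5)*exp(-2*x)/2 = G'(x).

G(x) = -(2*x + 8*exp(2*x) + 11)*exp(-2*x)/8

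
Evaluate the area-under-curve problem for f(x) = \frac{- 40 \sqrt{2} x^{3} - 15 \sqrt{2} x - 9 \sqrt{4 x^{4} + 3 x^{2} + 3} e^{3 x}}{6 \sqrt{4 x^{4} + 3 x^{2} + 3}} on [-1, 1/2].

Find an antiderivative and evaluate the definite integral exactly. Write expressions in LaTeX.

Antiderivative: F(x) = \frac{- 5 \sqrt{2} \sqrt{4 x^{4} + 3 x^{2} + 3} - 3 e^{3 x}}{6}; value = - \frac{5 \sqrt{2}}{3} - \frac{e^{\frac{3}{2}}}{2} + \frac{1}{2 e^{3}} + \frac{5 \sqrt{5}}{3}

A candidate is checked by its d/dx: the result must match f(x).
F(x) = \frac{- 5 \sqrt{2} \sqrt{4 x^{4} + 3 x^{2} + 3} - 3 e^{3 x}}{6} is an antiderivative of f.
Check: d/dx[\frac{- 5 \sqrt{2} \sqrt{4 x^{4} + 3 x^{2} + 3} - 3 e^{3 x}}{6}] = \frac{- 40 \sqrt{2} x^{3} - 15 \sqrt{2} x - 9 \sqrt{4 x^{4} + 3 x^{2} + 3} e^{3 x}}{6 \sqrt{4 x^{4} + 3 x^{2} + 3}} = f(x).
F(1/2) = - \frac{5 \sqrt{2}}{3} - \frac{e^{\frac{3}{2}}}{2}; F(-1) = - \frac{5 \sqrt{5}}{3} - \frac{1}{2 e^{3}}.
Integral = F(1/2) - F(-1) = - \frac{5 \sqrt{2}}{3} - \frac{e^{\frac{3}{2}}}{2} + \frac{1}{2 e^{3}} + \frac{5 \sqrt{5}}{3}.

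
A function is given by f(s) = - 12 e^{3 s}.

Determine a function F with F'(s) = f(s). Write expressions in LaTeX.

Whatever form F(s) takes, F'(s) = f(s) is non-negotiable.
Check: d/ds[- 4 e^{3 s}] = - 12 e^{3 s} = f(s).

An antiderivative is F(s) = - 4 e^{3 s}.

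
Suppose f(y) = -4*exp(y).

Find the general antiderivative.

F(y) = -4*exp(y) + C

A first test for any F(y): its y-derivative must equal f(y) identically.
Check: d/dy[-4*exp(y)] = -4*exp(y) = f(y).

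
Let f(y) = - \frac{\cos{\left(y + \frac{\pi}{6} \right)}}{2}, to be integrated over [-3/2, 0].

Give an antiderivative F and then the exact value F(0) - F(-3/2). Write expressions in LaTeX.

Any candidate F(y) must reproduce f(y) exactly when differentiated.
F(y) = - \frac{\sin{\left(y + \frac{\pi}{6} \right)}}{2} is an antiderivative of f.
Check: d/dy[- \frac{\sin{\left(y + \frac{\pi}{6} \right)}}{2}] = - \frac{\cos{\left(y + \frac{\pi}{6} \right)}}{2} = f(y).
F(0) = - \frac{1}{4}; F(-3/2) = - \frac{\cos{\left(\frac{\pi}{3} + \frac{3}{2} \right)}}{2}.
Integral = F(0) - F(-3/2) = \frac{\cos{\left(\frac{\pi}{3} + \frac{3}{2} \right)}}{2} - \frac{1}{4}.

Antiderivative: F(y) = - \frac{\sin{\left(y + \frac{\pi}{6} \right)}}{2}; value = \frac{\cos{\left(\frac{\pi}{3} + \frac{3}{2} \right)}}{2} - \frac{1}{4}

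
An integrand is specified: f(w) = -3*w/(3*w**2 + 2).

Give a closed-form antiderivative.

The substitution u = w**2 + 2/3 works: f is exactly (dF/du)*(du/dw) for that inner function.
Check: d/dw[-log(w**2 + 2/3)/2] = -3*w/(3*w**2 + 2) = f(w).

An antiderivative is F(w) = -log(w**2 + 2/3)/2.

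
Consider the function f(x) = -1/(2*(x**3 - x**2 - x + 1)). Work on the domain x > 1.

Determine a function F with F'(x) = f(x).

An antiderivative is F(x) = -(-x*log(x - 1) + x*log(x + 1) + log(x - 1) - log(x + 1) - 2)/(8*(x - 1)).

The denominator factors as 2*(x - 1)**2*(x + 1); partial fractions split f into directly integrable pieces: -1/(8*(x + 1)) + 1/(8*(x - 1)) - 1/(4*(x - 1)**2).
Check: d/dx[-(-x*log(x - 1) + x*log(x + 1) + log(x - 1) - log(x + 1) - 2)/(8*(x - 1))] = -1/(2*x**3 - 2*x**2 - 2*x + 2), which equals f(x).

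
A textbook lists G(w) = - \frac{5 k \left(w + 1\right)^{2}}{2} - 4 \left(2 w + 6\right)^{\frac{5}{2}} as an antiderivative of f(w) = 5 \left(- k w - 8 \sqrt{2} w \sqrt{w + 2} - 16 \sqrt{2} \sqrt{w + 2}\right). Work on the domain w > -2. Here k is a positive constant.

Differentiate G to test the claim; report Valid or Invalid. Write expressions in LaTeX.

d/dw[G] = - 5 k w - 5 k - 40 \sqrt{2} w \sqrt{w + 3} - 120 \sqrt{2} \sqrt{w + 3}
d/dw[G] - f(w) = - 5 k + 40 \sqrt{2} w \sqrt{w + 2} - 40 \sqrt{2} w \sqrt{w + 3} + 80 \sqrt{2} \sqrt{w + 2} - 120 \sqrt{2} \sqrt{w + 3} != 0.

Invalid: d/dw[G] - f = - 5 k + 40 \sqrt{2} w \sqrt{w + 2} - 40 \sqrt{2} w \sqrt{w + 3} + 80 \sqrt{2} \sqrt{w + 2} - 120 \sqrt{2} \sqrt{w + 3}, which is not 0.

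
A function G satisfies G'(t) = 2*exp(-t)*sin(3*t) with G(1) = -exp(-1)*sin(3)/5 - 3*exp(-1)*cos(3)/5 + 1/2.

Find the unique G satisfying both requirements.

G(t) = 1/2 - exp(-t)*sin(3*t)/5 - 3*exp(-t)*cos(3*t)/5

The proposed G(t) is checked by its d/dt: the result must match the given G'(t).
A general antiderivative is -exp(-t)*sin(3*t)/5 - 3*exp(-t)*cos(3*t)/5 + C.
The condition gives C = -exp(-1)*sin(3)/5 - 3*exp(-1)*cos(3)/5 + 1/2 - (-exp(-1)*sin(3)/5 - 3*exp(-1)*cos(3)/5) = 1/2.
So G(t) = 1/2 - exp(-t)*sin(3*t)/5 - 3*exp(-t)*cos(3*t)/5.
Check: d/dt[1/2 - exp(-t)*sin(3*t)/5 - 3*exp(-t)*cos(3*t)/5] = 2*exp(-t)*sin(3*t) = G'(t).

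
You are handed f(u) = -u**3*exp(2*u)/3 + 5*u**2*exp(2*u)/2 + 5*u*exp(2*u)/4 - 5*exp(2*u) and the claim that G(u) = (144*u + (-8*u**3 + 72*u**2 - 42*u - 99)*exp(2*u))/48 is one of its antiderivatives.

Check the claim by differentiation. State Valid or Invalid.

d/du[G] = -u**3*exp(2*u)/3 + 5*u**2*exp(2*u)/2 + 5*u*exp(2*u)/4 - 5*exp(2*u) + 3
d/du[G] - f(u) = 3 != 0.

Invalid: d/du[G] - f = 3, which is not 0.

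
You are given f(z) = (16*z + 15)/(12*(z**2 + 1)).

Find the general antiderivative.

F(z) = (8*log(z**2 + 1) + 15*atan(z))/12 + C

A first test for any F(z): its z-derivative must equal f(z) identically.
Check: d/dz[(8*log(z**2 + 1) + 15*atan(z))/12] = (16*z + 15)/(12*z**2 + 12), which equals f(z).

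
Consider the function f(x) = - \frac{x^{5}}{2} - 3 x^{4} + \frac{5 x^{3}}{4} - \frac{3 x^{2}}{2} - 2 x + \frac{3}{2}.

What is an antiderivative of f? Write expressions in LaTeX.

Integrate term by term and add the pieces.
Check: d/dx[\frac{x \left(- 20 x^{5} - 144 x^{4} + 75 x^{3} - 120 x^{2} - 240 x + 360\right)}{240}] = - \frac{x^{5}}{2} - 3 x^{4} + \frac{5 x^{3}}{4} - \frac{3 x^{2}}{2} - 2 x + \frac{3}{2} = f(x).

An antiderivative is F(x) = \frac{x \left(- 20 x^{5} - 144 x^{4} + 75 x^{3} - 120 x^{2} - 240 x + 360\right)}{240}.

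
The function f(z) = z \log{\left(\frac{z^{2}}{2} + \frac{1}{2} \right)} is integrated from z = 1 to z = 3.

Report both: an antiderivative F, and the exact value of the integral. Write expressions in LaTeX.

For F(z) to be correct the identity F'(z) - f(z) = 0 must hold.
F(z) = \frac{z^{2} \log{\left(\frac{z^{2}}{2} + \frac{1}{2} \right)}}{2} - \frac{z^{2}}{2} + \frac{\log{\left(z^{2} + 1 \right)}}{2} is an antiderivative of f.
Check: d/dz[\frac{z^{2} \log{\left(\frac{z^{2}}{2} + \frac{1}{2} \right)}}{2} - \frac{z^{2}}{2} + \frac{\log{\left(z^{2} + 1 \right)}}{2}] = z \log{\left(z^{2} + 1 \right)} - z \log{\left(2 \right)}, which equals f(z).
F(3) = - \frac{9}{2} + \frac{\log{\left(10 \right)}}{2} + \frac{9 \log{\left(5 \right)}}{2}; F(1) = - \frac{1}{2} + \frac{\log{\left(2 \right)}}{2}.
Integral = F(3) - F(1) = -4 - \frac{\log{\left(2 \right)}}{2} + \frac{\log{\left(10 \right)}}{2} + \frac{9 \log{\left(5 \right)}}{2}.

Antiderivative: F(z) = \frac{z^{2} \log{\left(\frac{z^{2}}{2} + \frac{1}{2} \right)}}{2} - \frac{z^{2}}{2} + \frac{\log{\left(z^{2} + 1 \right)}}{2}; value = -4 - \frac{\log{\left(2 \right)}}{2} + \frac{\log{\left(10 \right)}}{2} + \frac{9 \log{\left(5 \right)}}{2}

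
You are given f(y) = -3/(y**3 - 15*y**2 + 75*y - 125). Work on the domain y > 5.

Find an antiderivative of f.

Recover f(y) by differentiating a candidate F(y); any mismatch rules it out.
Check: d/dy[3/(2*(y - 5)**2)] = -3/(y**3 - 15*y**2 + 75*y - 125) = f(y).

An antiderivative is F(y) = 3/(2*(y - 5)**2).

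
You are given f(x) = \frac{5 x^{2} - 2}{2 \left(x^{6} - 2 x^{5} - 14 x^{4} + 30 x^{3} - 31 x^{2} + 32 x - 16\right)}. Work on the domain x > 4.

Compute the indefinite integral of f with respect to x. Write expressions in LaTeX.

F(x) = \frac{325 \left(x - 1\right) \log{\left(x - 4 \right)} - 1258 \left(x - 1\right) \log{\left(x - 1 \right)} - 117 \left(x - 1\right) \log{\left(x + 4 \right)} + 525 \left(x - 1\right) \log{\left(x^{2} + 1 \right)} + 510}{10200 \left(x - 1\right)} + C

The denominator factors as 2 \left(x - 4\right) \left(x - 1\right)^{2} \left(x + 4\right) \left(x^{2} + 1\right); partial fractions split f into directly integrable pieces: \frac{7 x}{68 \left(x^{2} + 1\right)} - \frac{39}{3400 \left(x + 4\right)} - \frac{37}{300 \left(x - 1\right)} - \frac{1}{20 \left(x - 1\right)^{2}} + \frac{13}{408 \left(x - 4\right)}.
Check: d/dx[\frac{325 \left(x - 1\right) \log{\left(x - 4 \right)} - 1258 \left(x - 1\right) \log{\left(x - 1 \right)} - 117 \left(x - 1\right) \log{\left(x + 4 \right)} + 525 \left(x - 1\right) \log{\left(x^{2} + 1 \right)} + 510}{10200 \left(x - 1\right)}] = \frac{5 x^{2} - 2}{2 x^{6} - 4 x^{5} - 28 x^{4} + 60 x^{3} - 62 x^{2} + 64 x - 32}, which equals f(x).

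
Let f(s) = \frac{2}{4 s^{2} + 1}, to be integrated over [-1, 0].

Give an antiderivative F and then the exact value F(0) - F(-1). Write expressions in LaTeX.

Antiderivative: F(s) = \operatorname{atan}{\left(2 s \right)}; value = \operatorname{atan}{\left(2 \right)}

Differentiate the proposed F(s) back; it has to land on f(s) exactly.
F(s) = \operatorname{atan}{\left(2 s \right)} is an antiderivative of f.
Check: d/ds[\operatorname{atan}{\left(2 s \right)}] = \frac{2}{4 s^{2} + 1} = f(s).
F(0) = 0; F(-1) = - \operatorname{atan}{\left(2 \right)}.
Integral = F(0) - F(-1) = \operatorname{atan}{\left(2 \right)}.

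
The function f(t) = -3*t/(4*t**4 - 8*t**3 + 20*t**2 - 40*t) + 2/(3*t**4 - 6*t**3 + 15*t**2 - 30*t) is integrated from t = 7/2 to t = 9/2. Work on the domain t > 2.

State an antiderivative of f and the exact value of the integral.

Antiderivative: F(t) = (-72*log(t) - 50*log(t - 2) + 61*log(t**2 + 5) + 20*sqrt(5)*atan(sqrt(5)*t/5))/1080; value = -61*log(69/4)/1080 - log(9/2)/15 - 5*log(5/2)/108 - sqrt(5)*atan(7*sqrt(5)/10)/54 + 5*log(3/2)/108 + sqrt(5)*atan(9*sqrt(5)/10)/54 + log(7/2)/15 + 61*log(101/4)/1080

The denominator factors as 12*t*(t - 2)*(t**2 + 5); partial fractions split f into directly integrable pieces: (61*t + 50)/(540*(t**2 + 5)) - 5/(108*(t - 2)) - 1/(15*t).
F(t) = (-72*log(t) - 50*log(t - 2) + 61*log(t**2 + 5) + 20*sqrt(5)*atan(sqrt(5)*t/5))/1080 is an antiderivative of f.
Check: d/dt[(-72*log(t) - 50*log(t - 2) + 61*log(t**2 + 5) + 20*sqrt(5)*atan(sqrt(5)*t/5))/1080] = (8 - 9*t)/(12*t**4 - 24*t**3 + 60*t**2 - 120*t), which equals f(t).
F(9/2) = -log(9/2)/15 - 5*log(5/2)/108 + sqrt(5)*atan(9*sqrt(5)/10)/54 + 61*log(101/4)/1080; F(7/2) = -log(7/2)/15 - 5*log(3/2)/108 + sqrt(5)*atan(7*sqrt(5)/10)/54 + 61*log(69/4)/1080.
Integral = F(9/2) - F(7/2) = -61*log(69/4)/1080 - log(9/2)/15 - 5*log(5/2)/108 - sqrt(5)*atan(7*sqrt(5)/10)/54 + 5*log(3/2)/108 + sqrt(5)*atan(9*sqrt(5)/10)/54 + log(7/2)/15 + 61*log(101/4)/1080.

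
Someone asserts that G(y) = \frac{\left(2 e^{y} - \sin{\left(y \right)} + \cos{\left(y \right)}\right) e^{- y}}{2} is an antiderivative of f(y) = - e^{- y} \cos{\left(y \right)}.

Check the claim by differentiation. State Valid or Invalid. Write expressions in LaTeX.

Valid: G'(y) = f(y).

d/dy[G] = - e^{- y} \cos{\left(y \right)}
This equals f(y) exactly, so the claim holds.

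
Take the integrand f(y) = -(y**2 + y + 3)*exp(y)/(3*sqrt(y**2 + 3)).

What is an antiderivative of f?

f has the shape u'v + uv' for u = -sqrt(y**2 + 3)/3 and v = exp(y) — it is the derivative of the product u*v.
Check: d/dy[-sqrt(y**2 + 3)*exp(y)/3] = (-y**2*exp(y) - y*exp(y) - 3*exp(y))/(3*sqrt(y**2 + 3)), which equals f(y).

An antiderivative is F(y) = -sqrt(y**2 + 3)*exp(y)/3.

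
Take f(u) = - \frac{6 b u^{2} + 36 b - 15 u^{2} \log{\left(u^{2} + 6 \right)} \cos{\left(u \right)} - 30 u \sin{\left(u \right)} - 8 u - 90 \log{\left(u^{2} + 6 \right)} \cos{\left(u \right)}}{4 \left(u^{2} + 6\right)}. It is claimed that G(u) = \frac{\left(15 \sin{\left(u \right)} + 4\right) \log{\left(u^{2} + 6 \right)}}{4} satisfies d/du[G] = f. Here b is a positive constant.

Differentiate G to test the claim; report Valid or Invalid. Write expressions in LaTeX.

Invalid: d/du[G] - f = \frac{3 b}{2}, which is not 0.

d/du[G] = \frac{15 u^{2} \log{\left(u^{2} + 6 \right)} \cos{\left(u \right)} + 30 u \sin{\left(u \right)} + 8 u + 90 \log{\left(u^{2} + 6 \right)} \cos{\left(u \right)}}{4 u^{2} + 24}
d/du[G] - f(u) = \frac{3 b}{2} != 0.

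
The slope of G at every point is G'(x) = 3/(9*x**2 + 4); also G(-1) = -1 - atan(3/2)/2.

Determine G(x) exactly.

For G(x) to be correct, d/dx[G] must agree with the stated G'(x) identically.
A general antiderivative is atan(3*x/2)/2 + C.
The condition gives C = -1 - atan(3/2)/2 - (-atan(3/2)/2) = -1.
So G(x) = (atan(3*x/2) - 2)/2.
Check: d/dx[(atan(3*x/2) - 2)/2] = 3/(9*x**2 + 4) = G'(x).

G(x) = (atan(3*x/2) - 2)/2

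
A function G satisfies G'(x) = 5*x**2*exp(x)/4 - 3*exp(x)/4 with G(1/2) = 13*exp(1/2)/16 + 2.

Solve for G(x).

G(x) = (5*x**2*exp(x) - 10*x*exp(x) + 7*exp(x) + 8)/4

G'(x) has the shape u'v + uv' for u = 5*x**2/4 - 5*x/2 + 7/4 and v = exp(x) — it is the derivative of the product u*v.
A general antiderivative is (5*x**2 - 10*x + 7)*exp(x)/4 + C.
The condition gives C = 13*exp(1/2)/16 + 2 - (13*exp(1/2)/16) = 2.
So G(x) = (5*x**2*exp(x) - 10*x*exp(x) + 7*exp(x) + 8)/4.
Check: d/dx[(5*x**2*exp(x) - 10*x*exp(x) + 7*exp(x) + 8)/4] = 5*x**2*exp(x)/4 - 3*exp(x)/4 = G'(x).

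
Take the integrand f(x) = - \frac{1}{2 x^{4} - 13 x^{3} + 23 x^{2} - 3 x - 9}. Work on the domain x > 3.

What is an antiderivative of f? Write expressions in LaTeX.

An antiderivative is F(x) = \frac{33 \left(x - 3\right) \log{\left(x - 3 \right)} - 49 \left(x - 3\right) \log{\left(x - 1 \right)} + 16 \left(x - 3\right) \log{\left(x + \frac{1}{2} \right)} + 42}{588 \left(x - 3\right)}.

Factor the denominator (\left(x - 3\right)^{2} \left(x - 1\right) \left(2 x + 1\right)) and decompose: f = \frac{8}{147 \left(2 x + 1\right)} - \frac{1}{12 \left(x - 1\right)} + \frac{11}{196 \left(x - 3\right)} - \frac{1}{14 \left(x - 3\right)^{2}}; each piece integrates to a log, atan, or power term.
Check: d/dx[\frac{33 \left(x - 3\right) \log{\left(x - 3 \right)} - 49 \left(x - 3\right) \log{\left(x - 1 \right)} + 16 \left(x - 3\right) \log{\left(x + \frac{1}{2} \right)} + 42}{588 \left(x - 3\right)}] = - \frac{1}{2 x^{4} - 13 x^{3} + 23 x^{2} - 3 x - 9} = f(x).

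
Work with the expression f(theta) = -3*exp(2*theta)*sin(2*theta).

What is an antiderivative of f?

An antiderivative is F(theta) = -3*exp(2*theta)*sin(2*theta)/4 + 3*exp(2*theta)*cos(2*theta)/4.

Differentiate the proposed F(theta) back; it has to land on f(theta) exactly.
Check: d/dtheta[-3*exp(2*theta)*sin(2*theta)/4 + 3*exp(2*theta)*cos(2*theta)/4] = -3*exp(2*theta)*sin(2*theta) = f(theta).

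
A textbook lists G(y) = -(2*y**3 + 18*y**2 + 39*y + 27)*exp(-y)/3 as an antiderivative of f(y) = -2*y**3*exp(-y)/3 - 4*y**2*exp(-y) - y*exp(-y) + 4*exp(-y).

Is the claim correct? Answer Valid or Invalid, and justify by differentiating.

Invalid: d/dy[G] - f = (4*y**3 + 24*y**2 + 6*y - 24)*exp(-y)/3, which is not 0.

d/dy[G] = (2*y**3 + 12*y**2 + 3*y - 12)*exp(-y)/3
d/dy[G] - f(y) = (4*y**3 + 24*y**2 + 6*y - 24)*exp(-y)/3 != 0.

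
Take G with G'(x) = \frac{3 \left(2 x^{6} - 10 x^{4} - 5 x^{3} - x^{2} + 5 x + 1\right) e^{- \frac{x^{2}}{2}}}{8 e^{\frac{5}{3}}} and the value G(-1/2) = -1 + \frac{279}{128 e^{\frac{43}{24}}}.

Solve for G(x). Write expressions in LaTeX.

G(x) = \frac{\left(- 6 x^{5} + 15 x^{2} + 3 x - 8 e^{\frac{5}{3}} e^{\frac{x^{2}}{2}} + 15\right) e^{- \frac{x^{2}}{2}}}{8 e^{\frac{5}{3}}}

Recognize the product-rule pattern: G'(x) = u'v + uv' with u = - \frac{3 x^{5}}{4} + \frac{15 x^{2}}{8} + \frac{3 x}{8} + \frac{15}{8}, v = e^{- \frac{x^{2}}{2} - \frac{5}{3}}, so integration by parts undoes it.
A general antiderivative is - \frac{3 \left(x^{5} - \frac{5 x^{2}}{2} - \frac{x}{2} - \frac{5}{2}\right) e^{- \frac{x^{2}}{2} - \frac{5}{3}}}{4} + C.
The condition gives C = -1 + \frac{279}{128 e^{\frac{43}{24}}} - (\frac{279}{128 e^{\frac{43}{24}}}) = -1.
So G(x) = \frac{\left(- 6 x^{5} + 15 x^{2} + 3 x - 8 e^{\frac{5}{3}} e^{\frac{x^{2}}{2}} + 15\right) e^{- \frac{x^{2}}{2}}}{8 e^{\frac{5}{3}}}.
Check: d/dx[\frac{\left(- 6 x^{5} + 15 x^{2} + 3 x - 8 e^{\frac{5}{3}} e^{\frac{x^{2}}{2}} + 15\right) e^{- \frac{x^{2}}{2}}}{8 e^{\frac{5}{3}}}] = \frac{\left(6 x^{6} - 30 x^{4} - 15 x^{3} - 3 x^{2} + 15 x + 3\right) e^{- \frac{x^{2}}{2}}}{8 e^{\frac{5}{3}}}, which equals G'(x).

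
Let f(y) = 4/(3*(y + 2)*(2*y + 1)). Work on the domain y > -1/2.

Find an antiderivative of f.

Factor the denominator (3*(y + 2)*(2*y + 1)) and decompose: f = 8/(9*(2*y + 1)) - 4/(9*(y + 2)); each piece integrates to a log, atan, or power term.
Check: d/dy[4*log(y + 1/2)/9 - 4*log(y + 2)/9] = 4/(6*y**2 + 15*y + 6), which equals f(y).

An antiderivative is F(y) = 4*log(y + 1/2)/9 - 4*log(y + 2)/9.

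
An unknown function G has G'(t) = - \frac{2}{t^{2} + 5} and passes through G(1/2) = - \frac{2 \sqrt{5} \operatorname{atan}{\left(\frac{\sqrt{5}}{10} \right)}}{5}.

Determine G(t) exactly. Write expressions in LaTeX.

G(t) = - \frac{2 \sqrt{5} \operatorname{atan}{\left(\frac{\sqrt{5} t}{5} \right)}}{5}

Differentiate the proposed G(t) back; it has to land on the given G'(t).
A general antiderivative is - \frac{2 \sqrt{5} \operatorname{atan}{\left(\frac{\sqrt{5} t}{5} \right)}}{5} + C.
The condition gives C = - \frac{2 \sqrt{5} \operatorname{atan}{\left(\frac{\sqrt{5}}{10} \right)}}{5} - (- \frac{2 \sqrt{5} \operatorname{atan}{\left(\frac{\sqrt{5}}{10} \right)}}{5}) = 0.
So G(t) = - \frac{2 \sqrt{5} \operatorname{atan}{\left(\frac{\sqrt{5} t}{5} \right)}}{5}.
Check: d/dt[- \frac{2 \sqrt{5} \operatorname{atan}{\left(\frac{\sqrt{5} t}{5} \right)}}{5}] = - \frac{2}{t^{2} + 5} = G'(t).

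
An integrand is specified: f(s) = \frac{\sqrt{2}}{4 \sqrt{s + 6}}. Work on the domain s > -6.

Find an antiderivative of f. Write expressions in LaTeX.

Whatever form F(s) takes, F'(s) = f(s) is non-negotiable.
Check: d/ds[\frac{\sqrt{2} \sqrt{s + 6}}{2}] = \frac{\sqrt{2}}{4 \sqrt{s + 6}} = f(s).

An antiderivative is F(s) = \frac{\sqrt{2} \sqrt{s + 6}}{2}.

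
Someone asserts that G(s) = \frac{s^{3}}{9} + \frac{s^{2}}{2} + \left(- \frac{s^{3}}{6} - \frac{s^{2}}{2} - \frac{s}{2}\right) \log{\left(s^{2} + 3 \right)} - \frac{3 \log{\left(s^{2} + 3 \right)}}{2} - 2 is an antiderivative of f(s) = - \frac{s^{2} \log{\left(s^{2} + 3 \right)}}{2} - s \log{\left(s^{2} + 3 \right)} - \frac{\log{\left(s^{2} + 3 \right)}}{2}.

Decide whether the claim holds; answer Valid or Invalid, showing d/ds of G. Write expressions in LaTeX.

d/ds[G] = - \frac{s^{2} \log{\left(s^{2} + 3 \right)}}{2} - s \log{\left(s^{2} + 3 \right)} - \frac{\log{\left(s^{2} + 3 \right)}}{2}
This equals f(s) exactly, so the claim holds.

Valid. The derivative of G reproduces f.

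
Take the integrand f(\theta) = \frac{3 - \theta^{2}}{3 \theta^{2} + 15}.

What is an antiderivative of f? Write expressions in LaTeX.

Recover f(\theta) by differentiating a candidate F(\theta); any mismatch rules it out.
Check: d/d\theta[\frac{- 5 \theta + 8 \sqrt{5} \operatorname{atan}{\left(\frac{\sqrt{5} \theta}{5} \right)}}{15}] = \frac{3 - \theta^{2}}{3 \theta^{2} + 15} = f(\theta).

An antiderivative is F(\theta) = \frac{- 5 \theta + 8 \sqrt{5} \operatorname{atan}{\left(\frac{\sqrt{5} \theta}{5} \right)}}{15}.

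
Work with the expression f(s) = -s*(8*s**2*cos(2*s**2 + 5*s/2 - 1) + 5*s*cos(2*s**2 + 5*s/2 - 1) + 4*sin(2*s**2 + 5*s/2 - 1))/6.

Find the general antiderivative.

F(s) = -s**2*sin(2*s**2 + 5*s/2 - 1)/3 + C

f has the shape u'v + uv' for u = -s**2/3 and v = sin(2*s**2 + 5*s/2 - 1) — it is the derivative of the product u*v.
Check: d/ds[-s**2*sin(2*s**2 + 5*s/2 - 1)/3] = -4*s**3*cos(2*s**2 + 5*s/2 - 1)/3 - 5*s**2*cos(2*s**2 + 5*s/2 - 1)/6 - 2*s*sin(2*s**2 + 5*s/2 - 1)/3, which equals f(s).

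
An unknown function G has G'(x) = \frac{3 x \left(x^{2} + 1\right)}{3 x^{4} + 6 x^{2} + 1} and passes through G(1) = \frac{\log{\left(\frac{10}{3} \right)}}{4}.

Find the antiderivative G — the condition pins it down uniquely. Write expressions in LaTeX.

G(x) = \frac{\log{\left(x^{4} + 2 x^{2} + \frac{1}{3} \right)}}{4}

G'(x) matches the chain-rule pattern g'(h)*h' with inner function h(x) = x^{4} + 2 x^{2} + \frac{1}{3}; substituting u = h(x) collapses the integral.
A general antiderivative is \frac{\log{\left(x^{4} + 2 x^{2} + \frac{1}{3} \right)}}{4} + C.
The condition gives C = \frac{\log{\left(\frac{10}{3} \right)}}{4} - (\frac{\log{\left(\frac{10}{3} \right)}}{4}) = 0.
So G(x) = \frac{\log{\left(x^{4} + 2 x^{2} + \frac{1}{3} \right)}}{4}.
Check: d/dx[\frac{\log{\left(x^{4} + 2 x^{2} + \frac{1}{3} \right)}}{4}] = \frac{3 x^{3} + 3 x}{3 x^{4} + 6 x^{2} + 1}, which equals G'(x).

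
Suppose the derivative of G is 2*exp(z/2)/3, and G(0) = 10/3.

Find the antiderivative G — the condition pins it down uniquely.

G(z) = 4*exp(z/2)/3 + 2

Recover the given G'(z) by differentiating a candidate G(z); any mismatch rules it out.
A general antiderivative is 4*exp(z/2)/3 + C.
The condition gives C = 10/3 - (4/3) = 2.
So G(z) = 4*exp(z/2)/3 + 2.
Check: d/dz[4*exp(z/2)/3 + 2] = 2*exp(z/2)/3 = G'(z).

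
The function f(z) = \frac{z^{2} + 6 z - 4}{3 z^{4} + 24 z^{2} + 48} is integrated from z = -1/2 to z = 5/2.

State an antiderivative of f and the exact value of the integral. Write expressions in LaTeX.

Antiderivative: F(z) = \frac{- \frac{z}{3} - 1}{z^{2} + 4}; value = \frac{12}{697}

Recognize the product-rule pattern: f = u'v + uv' with u = \frac{1}{z^{2} + 4}, v = - \frac{z}{3} - 1, so integration by parts undoes it.
F(z) = \frac{- \frac{z}{3} - 1}{z^{2} + 4} is an antiderivative of f.
Check: d/dz[\frac{- \frac{z}{3} - 1}{z^{2} + 4}] = \frac{z^{2} + 6 z - 4}{3 z^{4} + 24 z^{2} + 48} = f(z).
F(5/2) = - \frac{22}{123}; F(-1/2) = - \frac{10}{51}.
Integral = F(5/2) - F(-1/2) = \frac{12}{697}.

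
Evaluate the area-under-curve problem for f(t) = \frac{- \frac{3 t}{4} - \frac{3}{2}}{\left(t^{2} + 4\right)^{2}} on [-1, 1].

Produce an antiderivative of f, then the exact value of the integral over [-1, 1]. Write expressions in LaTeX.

Antiderivative: F(t) = - \frac{3 \left(t^{2} \operatorname{atan}{\left(\frac{t}{2} \right)} + 2 t + 4 \operatorname{atan}{\left(\frac{t}{2} \right)} - 4\right)}{32 \left(t^{2} + 4\right)}; value = - \frac{3 \operatorname{atan}{\left(\frac{1}{2} \right)}}{16} - \frac{3}{40}

A candidate is checked by its d/dt: the result must match f(t).
F(t) = - \frac{3 \left(t^{2} \operatorname{atan}{\left(\frac{t}{2} \right)} + 2 t + 4 \operatorname{atan}{\left(\frac{t}{2} \right)} - 4\right)}{32 \left(t^{2} + 4\right)} is an antiderivative of f.
Check: d/dt[- \frac{3 \left(t^{2} \operatorname{atan}{\left(\frac{t}{2} \right)} + 2 t + 4 \operatorname{atan}{\left(\frac{t}{2} \right)} - 4\right)}{32 \left(t^{2} + 4\right)}] = \frac{- 3 t - 6}{4 t^{4} + 32 t^{2} + 64}, which equals f(t).
F(1) = \frac{3}{80} - \frac{3 \operatorname{atan}{\left(\frac{1}{2} \right)}}{32}; F(-1) = \frac{3 \operatorname{atan}{\left(\frac{1}{2} \right)}}{32} + \frac{9}{80}.
Integral = F(1) - F(-1) = - \frac{3 \operatorname{atan}{\left(\frac{1}{2} \right)}}{16} - \frac{3}{40}.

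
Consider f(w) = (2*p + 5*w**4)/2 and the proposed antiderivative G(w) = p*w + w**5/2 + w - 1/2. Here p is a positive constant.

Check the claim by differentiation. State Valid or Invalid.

d/dw[G] = p + 5*w**4/2 + 1
d/dw[G] - f(w) = 1 != 0.

Invalid: d/dw[G] - f = 1, which is not 0.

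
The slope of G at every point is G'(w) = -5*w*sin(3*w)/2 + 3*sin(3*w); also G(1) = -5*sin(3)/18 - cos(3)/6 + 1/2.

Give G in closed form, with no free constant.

The integrand splits into summands that can be handled one at a time.
A general antiderivative is 5*w*cos(3*w)/6 - 5*sin(3*w)/18 - cos(3*w) + C.
The condition gives C = -5*sin(3)/18 - cos(3)/6 + 1/2 - (-5*sin(3)/18 - cos(3)/6) = 1/2.
So G(w) = 5*w*cos(3*w)/6 - 5*sin(3*w)/18 - cos(3*w) + 1/2.
Check: d/dw[5*w*cos(3*w)/6 - 5*sin(3*w)/18 - cos(3*w) + 1/2] = -5*w*sin(3*w)/2 + 3*sin(3*w) = G'(w).

G(w) = 5*w*cos(3*w)/6 - 5*sin(3*w)/18 - cos(3*w) + 1/2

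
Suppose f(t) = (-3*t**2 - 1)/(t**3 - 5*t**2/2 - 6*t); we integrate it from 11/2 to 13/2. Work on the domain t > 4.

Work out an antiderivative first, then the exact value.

The denominator factors as t*(t - 4)*(2*t + 3); partial fractions split f into directly integrable pieces: -62/(33*(2*t + 3)) - 49/(22*(t - 4)) + 1/(6*t).
F(t) = log(t)/6 - 49*log(t - 4)/22 - 31*log(t + 3/2)/33 is an antiderivative of f.
Check: d/dt[log(t)/6 - 49*log(t - 4)/22 - 31*log(t + 3/2)/33] = (-6*t**2 - 2)/(2*t**3 - 5*t**2 - 12*t), which equals f(t).
F(13/2) = -49*log(5/2)/22 - 31*log(8)/33 + log(13/2)/6; F(11/2) = -31*log(7)/33 - 49*log(3/2)/22 + log(11/2)/6.
Integral = F(13/2) - F(11/2) = -49*log(5/2)/22 - 31*log(8)/33 - log(11/2)/6 + log(13/2)/6 + 49*log(3/2)/22 + 31*log(7)/33.

Antiderivative: F(t) = log(t)/6 - 49*log(t - 4)/22 - 31*log(t + 3/2)/33; value = -49*log(5/2)/22 - 31*log(8)/33 - log(11/2)/6 + log(13/2)/6 + 49*log(3/2)/22 + 31*log(7)/33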